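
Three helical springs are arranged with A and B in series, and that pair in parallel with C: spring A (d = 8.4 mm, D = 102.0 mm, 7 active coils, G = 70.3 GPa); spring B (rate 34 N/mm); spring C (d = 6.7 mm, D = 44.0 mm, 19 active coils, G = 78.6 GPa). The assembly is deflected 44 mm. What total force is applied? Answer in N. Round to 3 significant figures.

k_A = Gd⁴/(8D³N_a) = (70.3×10³)(8.4⁴)/(8·102.0³·7) = 5.8896 N/mm
k_C = Gd⁴/(8D³N_a) = (78.6×10³)(6.7⁴)/(8·44.0³·19) = 12.233 N/mm
Springs A,B series: k_AB = 1/(1/5.8896+1/34) = 5.02 N/mm; parallel with C: k_eq = 5.02+12.233 = 17.253 N/mm
F = k_eq·δ = 17.253·44 = 759.12 N

759 N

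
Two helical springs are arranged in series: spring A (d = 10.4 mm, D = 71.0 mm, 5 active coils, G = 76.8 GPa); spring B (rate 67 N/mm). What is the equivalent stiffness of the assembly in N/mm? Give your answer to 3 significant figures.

32.4 N/mm

k_A = Gd⁴/(8D³N_a) = (76.8×10³)(10.4⁴)/(8·71.0³·5) = 62.757 N/mm
Series: 1/k_eq = 1/62.757 + 1/67 = 0.03086; k_eq = 32.404 N/mm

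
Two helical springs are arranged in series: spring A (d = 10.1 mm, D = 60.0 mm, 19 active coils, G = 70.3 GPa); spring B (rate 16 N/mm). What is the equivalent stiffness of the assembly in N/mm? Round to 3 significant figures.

k_A = Gd⁴/(8D³N_a) = (70.3×10³)(10.1⁴)/(8·60.0³·19) = 22.281 N/mm
Series: 1/k_eq = 1/22.281 + 1/16 = 0.10738; k_eq = 9.3127 N/mm

9.31 N/mm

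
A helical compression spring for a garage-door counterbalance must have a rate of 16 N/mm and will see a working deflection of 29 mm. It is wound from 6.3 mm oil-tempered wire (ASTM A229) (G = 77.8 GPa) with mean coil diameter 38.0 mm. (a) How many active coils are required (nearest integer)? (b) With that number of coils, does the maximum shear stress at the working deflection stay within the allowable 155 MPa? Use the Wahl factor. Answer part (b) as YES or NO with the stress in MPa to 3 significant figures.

N_a = Gd⁴/(8D³k) = (77.8×10³)(6.3⁴)/(8·38.0³·16) = 17.45 → N_a = 17
Actual rate k = Gd⁴/(8D³·17) = 16.423 N/mm
Working load F = kδ = 16.423·29 = 476.27 N
C = 38.0/6.3 = 6.0317; K_W = (4C−1)/(4C−4)+0.615/C = 1.2510
τ_max = K_W·8FD/(πd³) = 1.2510·184.31 = 230.58 MPa
τ_max > 155 MPa → exceeds allowable

(a) 17 coils; (b) NO, τ_max = 231 MPa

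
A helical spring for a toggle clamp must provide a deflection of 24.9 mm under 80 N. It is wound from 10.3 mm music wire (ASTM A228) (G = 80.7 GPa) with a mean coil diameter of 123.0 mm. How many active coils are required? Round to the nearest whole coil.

19

Required rate k = F/δ = 80/24.9 = 3.2129 N/mm
N_a = Gd⁴/(8D³k) = (80.7×10³ × 10.3⁴)/(8 × 123.0³ × 3.2129)
    = 9.08286e+08 / 4.78295e+07 = 18.99 → 19 coils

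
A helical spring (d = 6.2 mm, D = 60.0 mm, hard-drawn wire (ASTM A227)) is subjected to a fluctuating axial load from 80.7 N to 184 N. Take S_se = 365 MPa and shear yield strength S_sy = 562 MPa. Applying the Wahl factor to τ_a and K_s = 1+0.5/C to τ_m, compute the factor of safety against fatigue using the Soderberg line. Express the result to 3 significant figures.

3.80

C = D/d = 60.0/6.2 = 9.6774; K_W = (4C−1)/(4C−4)+0.615/C = 1.1500; K_s = 1+0.5/C = 1.0517
F_a = (F_max−F_min)/2 = 51.65 N; F_m = (F_max+F_min)/2 = 132.35 N
τ_a = K_W·8F_aD/(πd³) = 1.1500 × 33.112 = 38.078 MPa
τ_m = K_s·8F_mD/(πd³) = 1.0517 × 84.848 = 89.232 MPa
Soderberg: 1/n_f = τ_a/S_se + τ_m/S_sy = 38.078/365 + 89.232/562 = 0.10432 + 0.15877 = 0.2631
n_f = 1/0.2631 = 3.801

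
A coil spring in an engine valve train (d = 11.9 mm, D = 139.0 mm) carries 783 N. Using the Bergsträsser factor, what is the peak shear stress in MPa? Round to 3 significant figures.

183 MPa

Spring index C = D/d = 139.0/11.9 = 11.6807
K_B = (4C+2)/(4C−3) = 48.723/43.723 = 1.1144
τ₀ = 8FD/(πd³) = 8·783·139.0/(π·11.9³) = 870696/5294.1 = 164.47 MPa
τ_max = K·τ₀ = 1.1144 × 164.47 = 183.27 MPa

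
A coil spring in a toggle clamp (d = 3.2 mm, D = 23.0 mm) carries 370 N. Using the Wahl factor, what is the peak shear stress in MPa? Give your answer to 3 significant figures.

Spring index C = D/d = 23.0/3.2 = 7.1875
K_W = (4C−1)/(4C−4) + 0.615/C = 27.750/24.750 + 0.0856 = 1.2068
τ₀ = 8FD/(πd³) = 8·370·23.0/(π·3.2³) = 68080/102.94 = 661.33 MPa
τ_max = K·τ₀ = 1.2068 × 661.33 = 798.08 MPa

798 MPa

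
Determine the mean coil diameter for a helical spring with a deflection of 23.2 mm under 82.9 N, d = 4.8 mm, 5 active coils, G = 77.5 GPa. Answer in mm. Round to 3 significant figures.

Required rate k = F/δ = 82.9/23.2 = 3.5733 N/mm
D = (Gd⁴/(8N_a·k))^(1/3) = (77.5×10³·4.8⁴/(8·5·3.5733))^(1/3)
  = (287833)^(1/3) = 66.0258 mm

66.0 mm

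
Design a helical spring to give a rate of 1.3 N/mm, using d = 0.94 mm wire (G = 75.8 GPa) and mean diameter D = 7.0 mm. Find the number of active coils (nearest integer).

17

N_a = Gd⁴/(8D³k) = (75.8×10³ × 0.94⁴)/(8 × 7.0³ × 1.3)
    = 59180.8 / 3567.2 = 16.59 → 17 coils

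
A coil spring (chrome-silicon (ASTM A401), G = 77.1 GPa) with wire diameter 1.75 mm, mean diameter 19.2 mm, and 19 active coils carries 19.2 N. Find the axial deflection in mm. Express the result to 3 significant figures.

k = Gd⁴/(8D³N_a) = (77.1×10³)(1.75⁴)/(8·19.2³·19) = 0.67214 N/mm
δ = F/k = 19.2 / 0.67214 = 28.566 mm

28.6 mm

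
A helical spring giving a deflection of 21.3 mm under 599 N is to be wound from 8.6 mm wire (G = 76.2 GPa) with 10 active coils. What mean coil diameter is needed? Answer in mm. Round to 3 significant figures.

57.0 mm

Required rate k = F/δ = 599/21.3 = 28.122 N/mm
D = (Gd⁴/(8N_a·k))^(1/3) = (76.2×10³·8.6⁴/(8·10·28.122))^(1/3)
  = (185273)^(1/3) = 57.0082 mm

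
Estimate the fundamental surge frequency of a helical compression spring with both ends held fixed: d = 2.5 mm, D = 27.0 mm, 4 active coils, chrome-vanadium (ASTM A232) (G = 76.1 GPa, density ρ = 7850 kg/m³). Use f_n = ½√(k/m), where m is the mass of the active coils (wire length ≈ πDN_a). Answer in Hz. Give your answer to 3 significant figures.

300 Hz

k = Gd⁴/(8D³N_a) = (76.1×10³)(2.5⁴)/(8·27.0³·4) = 4.7196 N/mm = 4719.6 N/m
Wire length L = πDN_a = π·27.0·4 = 339.29 mm
m = ρ·(πd²/4)·L = 7850 × 4.9087×10⁻⁶ m² × 0.33929 m = 0.013074 kg
f_n = ½√(k/m) = 0.5·√(4719.6/0.013074) = 0.5·√(3.6099e+05) = 300.41 Hz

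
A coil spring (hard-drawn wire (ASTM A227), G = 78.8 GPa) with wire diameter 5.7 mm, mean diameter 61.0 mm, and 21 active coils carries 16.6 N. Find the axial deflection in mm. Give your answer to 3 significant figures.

k = Gd⁴/(8D³N_a) = (78.8×10³)(5.7⁴)/(8·61.0³·21) = 2.1814 N/mm
δ = F/k = 16.6 / 2.1814 = 7.6099 mm

7.61 mm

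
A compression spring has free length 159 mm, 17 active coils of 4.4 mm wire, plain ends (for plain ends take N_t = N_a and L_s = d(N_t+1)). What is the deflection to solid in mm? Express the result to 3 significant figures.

79.8 mm

N_t = 17; L_s = 4.4·18 = 79.2 mm
δ_solid = L₀ − L_s = 159 − 79.2 = 79.8 mm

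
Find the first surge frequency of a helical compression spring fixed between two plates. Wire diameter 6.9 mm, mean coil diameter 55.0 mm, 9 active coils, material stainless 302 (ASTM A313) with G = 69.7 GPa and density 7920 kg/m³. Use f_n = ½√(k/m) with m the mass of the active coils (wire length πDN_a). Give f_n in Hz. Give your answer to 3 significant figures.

k = Gd⁴/(8D³N_a) = (69.7×10³)(6.9⁴)/(8·55.0³·9) = 13.189 N/mm = 13189 N/m
Wire length L = πDN_a = π·55.0·9 = 1555.1 mm
m = ρ·(πd²/4)·L = 7920 × 37.393×10⁻⁶ m² × 1.5551 m = 0.46054 kg
f_n = ½√(k/m) = 0.5·√(13189/0.46054) = 0.5·√(28638) = 84.614 Hz

84.6 Hz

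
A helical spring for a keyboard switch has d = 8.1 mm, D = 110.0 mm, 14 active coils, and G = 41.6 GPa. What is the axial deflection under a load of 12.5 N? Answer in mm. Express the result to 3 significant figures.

10.4 mm

k = Gd⁴/(8D³N_a) = (41.6×10³)(8.1⁴)/(8·110.0³·14) = 1.2013 N/mm
δ = F/k = 12.5 / 1.2013 = 10.406 mm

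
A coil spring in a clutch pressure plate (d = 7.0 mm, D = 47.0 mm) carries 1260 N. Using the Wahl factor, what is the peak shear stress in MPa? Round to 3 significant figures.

Spring index C = D/d = 47.0/7.0 = 6.7143
K_W = (4C−1)/(4C−4) + 0.615/C = 25.857/22.857 + 0.0916 = 1.2228
τ₀ = 8FD/(πd³) = 8·1260·47.0/(π·7.0³) = 473760/1077.6 = 439.66 MPa
τ_max = K·τ₀ = 1.2228 × 439.66 = 537.63 MPa

538 MPa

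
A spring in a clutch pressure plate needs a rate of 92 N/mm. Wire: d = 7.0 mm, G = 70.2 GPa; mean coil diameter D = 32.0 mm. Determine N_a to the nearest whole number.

N_a = Gd⁴/(8D³k) = (70.2×10³ × 7.0⁴)/(8 × 32.0³ × 92)
    = 1.6855e+08 / 2.41172e+07 = 6.989 → 7 coils

7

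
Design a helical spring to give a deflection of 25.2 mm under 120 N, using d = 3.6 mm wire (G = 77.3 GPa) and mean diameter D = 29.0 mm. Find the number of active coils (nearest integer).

Required rate k = F/δ = 120/25.2 = 4.7619 N/mm
N_a = Gd⁴/(8D³k) = (77.3×10³ × 3.6⁴)/(8 × 29.0³ × 4.7619)
    = 1.29834e+07 / 929105 = 13.97 → 14 coils

14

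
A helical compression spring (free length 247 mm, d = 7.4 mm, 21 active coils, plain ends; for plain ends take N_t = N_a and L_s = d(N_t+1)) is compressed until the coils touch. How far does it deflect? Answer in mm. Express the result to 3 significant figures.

84.2 mm

N_t = 21; L_s = 7.4·22 = 162.8 mm
δ_solid = L₀ − L_s = 247 − 162.8 = 84.2 mm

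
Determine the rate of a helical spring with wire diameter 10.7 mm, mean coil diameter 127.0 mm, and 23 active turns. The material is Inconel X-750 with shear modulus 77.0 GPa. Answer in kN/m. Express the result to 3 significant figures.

2.68 kN/m

k = Gd⁴/(8D³N_a) = (77.0×10³ × 10.7⁴) / (8 × 127.0³ × 23)
  = 1.00931e+09 / 3.76902e+08 = 2.6779 N/mm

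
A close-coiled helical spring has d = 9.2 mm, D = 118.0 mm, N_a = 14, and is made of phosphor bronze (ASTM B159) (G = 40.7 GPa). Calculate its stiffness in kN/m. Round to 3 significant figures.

1.58 kN/m

k = Gd⁴/(8D³N_a) = (40.7×10³ × 9.2⁴) / (8 × 118.0³ × 14)
  = 2.91572e+08 / 1.8402e+08 = 1.5845 N/mm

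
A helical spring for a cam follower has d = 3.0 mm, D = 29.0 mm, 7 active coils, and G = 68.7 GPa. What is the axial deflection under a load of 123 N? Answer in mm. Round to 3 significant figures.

30.2 mm

k = Gd⁴/(8D³N_a) = (68.7×10³)(3.0⁴)/(8·29.0³·7) = 4.0744 N/mm
δ = F/k = 123 / 4.0744 = 30.189 mm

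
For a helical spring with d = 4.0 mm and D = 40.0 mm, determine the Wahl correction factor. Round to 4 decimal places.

1.1448

C = D/d = 40.0/4.0 = 10.0000
K_W = (4C−1)/(4C−4) + 0.615/C = 39.000/36.000 + 0.0615 = 1.1448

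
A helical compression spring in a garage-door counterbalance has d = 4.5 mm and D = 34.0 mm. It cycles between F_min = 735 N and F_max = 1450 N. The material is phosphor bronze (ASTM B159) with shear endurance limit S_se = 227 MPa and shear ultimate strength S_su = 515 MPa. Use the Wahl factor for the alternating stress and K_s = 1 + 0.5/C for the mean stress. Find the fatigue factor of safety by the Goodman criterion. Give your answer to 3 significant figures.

C = D/d = 34.0/4.5 = 7.5556; K_W = (4C−1)/(4C−4)+0.615/C = 1.1958; K_s = 1+0.5/C = 1.0662
F_a = (F_max−F_min)/2 = 357.5 N; F_m = (F_max+F_min)/2 = 1092.5 N
τ_a = K_W·8F_aD/(πd³) = 1.1958 × 339.67 = 406.18 MPa
τ_m = K_s·8F_mD/(πd³) = 1.0662 × 1038 = 1106.7 MPa
Goodman: 1/n_f = τ_a/S_se + τ_m/S_su = 406.18/227 + 1106.7/515 = 1.78933 + 2.14894 = 3.9383
n_f = 1/3.9383 = 0.2539

0.254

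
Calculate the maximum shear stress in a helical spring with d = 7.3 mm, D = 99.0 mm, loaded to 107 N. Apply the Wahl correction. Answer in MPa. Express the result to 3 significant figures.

76.6 MPa

Spring index C = D/d = 99.0/7.3 = 13.5616
K_W = (4C−1)/(4C−4) + 0.615/C = 53.247/50.247 + 0.0453 = 1.1051
τ₀ = 8FD/(πd³) = 8·107·99.0/(π·7.3³) = 84744/1222.1 = 69.341 MPa
τ_max = K·τ₀ = 1.1051 × 69.341 = 76.626 MPa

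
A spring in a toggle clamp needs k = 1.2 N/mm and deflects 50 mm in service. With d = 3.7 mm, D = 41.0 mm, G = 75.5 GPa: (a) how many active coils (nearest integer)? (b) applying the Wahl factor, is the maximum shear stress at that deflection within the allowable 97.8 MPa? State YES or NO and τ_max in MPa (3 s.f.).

N_a = Gd⁴/(8D³k) = (75.5×10³)(3.7⁴)/(8·41.0³·1.2) = 21.39 → N_a = 21
Actual rate k = Gd⁴/(8D³·21) = 1.2221 N/mm
Working load F = kδ = 1.2221·50 = 61.103 N
C = 41.0/3.7 = 11.0811; K_W = (4C−1)/(4C−4)+0.615/C = 1.1299
τ_max = K_W·8FD/(πd³) = 1.1299·125.95 = 142.31 MPa
τ_max > 97.8 MPa → exceeds allowable

(a) 21 coils; (b) NO, τ_max = 142 MPa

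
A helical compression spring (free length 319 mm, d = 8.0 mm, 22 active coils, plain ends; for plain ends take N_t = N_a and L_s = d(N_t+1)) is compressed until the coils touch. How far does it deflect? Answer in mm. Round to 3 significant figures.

N_t = 22; L_s = 8.0·23 = 184 mm
δ_solid = L₀ − L_s = 319 − 184 = 135 mm

135 mm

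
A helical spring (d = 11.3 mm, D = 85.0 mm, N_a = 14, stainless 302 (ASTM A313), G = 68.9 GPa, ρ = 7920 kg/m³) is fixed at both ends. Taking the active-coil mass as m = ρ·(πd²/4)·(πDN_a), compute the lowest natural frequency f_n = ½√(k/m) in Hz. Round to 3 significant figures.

k = Gd⁴/(8D³N_a) = (68.9×10³)(11.3⁴)/(8·85.0³·14) = 16.333 N/mm = 16333 N/m
Wire length L = πDN_a = π·85.0·14 = 3738.5 mm
m = ρ·(πd²/4)·L = 7920 × 100.29×10⁻⁶ m² × 3.7385 m = 2.9694 kg
f_n = ½√(k/m) = 0.5·√(16333/2.9694) = 0.5·√(5500.3) = 37.082 Hz

37.1 Hz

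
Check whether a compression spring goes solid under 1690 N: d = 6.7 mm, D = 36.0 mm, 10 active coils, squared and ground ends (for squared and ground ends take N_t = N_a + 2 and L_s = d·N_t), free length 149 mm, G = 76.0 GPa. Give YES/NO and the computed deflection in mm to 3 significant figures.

k = Gd⁴/(8D³N_a) = (76.0×10³)(6.7⁴)/(8·36.0³·10) = 41.031 N/mm
N_t = 12; L_s = 6.7·12 = 80.4 mm; δ_solid = L₀ − L_s = 149 − 80.4 = 68.6 mm
δ = F/k = 1690/41.031 = 41.188 mm
δ < δ_solid → spring does not go solid

NO, δ = 41.2 mm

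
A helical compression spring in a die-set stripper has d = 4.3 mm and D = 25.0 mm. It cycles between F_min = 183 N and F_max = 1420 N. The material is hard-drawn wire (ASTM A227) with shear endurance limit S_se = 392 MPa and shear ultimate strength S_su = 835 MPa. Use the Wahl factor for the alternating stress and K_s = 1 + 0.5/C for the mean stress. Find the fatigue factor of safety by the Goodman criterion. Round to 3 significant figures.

C = D/d = 25.0/4.3 = 5.8140; K_W = (4C−1)/(4C−4)+0.615/C = 1.2616; K_s = 1+0.5/C = 1.0860
F_a = (F_max−F_min)/2 = 618.5 N; F_m = (F_max+F_min)/2 = 801.5 N
τ_a = K_W·8F_aD/(πd³) = 1.2616 × 495.24 = 624.78 MPa
τ_m = K_s·8F_mD/(πd³) = 1.0860 × 641.77 = 696.96 MPa
Goodman: 1/n_f = τ_a/S_se + τ_m/S_su = 624.78/392 + 696.96/835 = 1.59383 + 0.83468 = 2.4285
n_f = 1/2.4285 = 0.4118

0.412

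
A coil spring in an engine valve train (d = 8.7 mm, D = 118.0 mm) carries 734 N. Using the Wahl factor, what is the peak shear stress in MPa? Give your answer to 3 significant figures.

370 MPa

Spring index C = D/d = 118.0/8.7 = 13.5632
K_W = (4C−1)/(4C−4) + 0.615/C = 53.253/50.253 + 0.0453 = 1.1050
τ₀ = 8FD/(πd³) = 8·734·118.0/(π·8.7³) = 692896/2068.7 = 334.93 MPa
τ_max = K·τ₀ = 1.1050 × 334.93 = 370.12 MPa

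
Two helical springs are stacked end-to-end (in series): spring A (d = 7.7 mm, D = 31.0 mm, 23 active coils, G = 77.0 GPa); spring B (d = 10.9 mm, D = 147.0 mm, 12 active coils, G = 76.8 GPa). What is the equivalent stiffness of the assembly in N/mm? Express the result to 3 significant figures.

k_A = Gd⁴/(8D³N_a) = (77.0×10³)(7.7⁴)/(8·31.0³·23) = 49.38 N/mm
k_B = Gd⁴/(8D³N_a) = (76.8×10³)(10.9⁴)/(8·147.0³·12) = 3.555 N/mm
Series: 1/k_eq = 1/49.38 + 1/3.555 = 0.30154; k_eq = 3.3163 N/mm

3.32 N/mm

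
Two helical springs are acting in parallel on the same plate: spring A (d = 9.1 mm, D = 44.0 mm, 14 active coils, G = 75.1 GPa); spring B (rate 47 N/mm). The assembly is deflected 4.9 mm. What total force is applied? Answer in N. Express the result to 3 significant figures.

495 N

k_A = Gd⁴/(8D³N_a) = (75.1×10³)(9.1⁴)/(8·44.0³·14) = 53.98 N/mm
Parallel: k_eq = 53.98 + 47 = 100.98 N/mm
F = k_eq·δ = 100.98·4.9 = 494.8 N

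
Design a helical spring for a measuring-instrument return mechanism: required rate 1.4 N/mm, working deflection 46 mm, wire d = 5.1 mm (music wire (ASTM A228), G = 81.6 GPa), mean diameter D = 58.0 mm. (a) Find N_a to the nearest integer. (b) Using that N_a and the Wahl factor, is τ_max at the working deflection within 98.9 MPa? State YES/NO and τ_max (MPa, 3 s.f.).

(a) 25 coils; (b) YES, τ_max = 81.6 MPa

N_a = Gd⁴/(8D³k) = (81.6×10³)(5.1⁴)/(8·58.0³·1.4) = 25.26 → N_a = 25
Actual rate k = Gd⁴/(8D³·25) = 1.4147 N/mm
Working load F = kδ = 1.4147·46 = 65.075 N
C = 58.0/5.1 = 11.3725; K_W = (4C−1)/(4C−4)+0.615/C = 1.1264
τ_max = K_W·8FD/(πd³) = 1.1264·72.456 = 81.613 MPa
τ_max ≤ 98.9 MPa → acceptable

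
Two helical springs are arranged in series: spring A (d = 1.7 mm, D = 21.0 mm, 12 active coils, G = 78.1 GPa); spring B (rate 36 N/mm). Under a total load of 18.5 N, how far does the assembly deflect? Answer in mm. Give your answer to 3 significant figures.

k_A = Gd⁴/(8D³N_a) = (78.1×10³)(1.7⁴)/(8·21.0³·12) = 0.7337 N/mm
Series: 1/k_eq = 1/0.7337 + 1/36 = 1.3907; k_eq = 0.71904 N/mm
δ = F/k_eq = 18.5/0.71904 = 25.729 mm

25.7 mm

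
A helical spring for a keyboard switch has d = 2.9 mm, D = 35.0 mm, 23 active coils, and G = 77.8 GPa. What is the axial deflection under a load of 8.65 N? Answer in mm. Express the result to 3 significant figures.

k = Gd⁴/(8D³N_a) = (77.8×10³)(2.9⁴)/(8·35.0³·23) = 0.69751 N/mm
δ = F/k = 8.65 / 0.69751 = 12.401 mm

12.4 mm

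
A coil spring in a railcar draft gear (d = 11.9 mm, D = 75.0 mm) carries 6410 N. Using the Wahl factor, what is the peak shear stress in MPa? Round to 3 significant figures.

900 MPa

Spring index C = D/d = 75.0/11.9 = 6.3025
K_W = (4C−1)/(4C−4) + 0.615/C = 24.210/21.210 + 0.0976 = 1.2390
τ₀ = 8FD/(πd³) = 8·6410·75.0/(π·11.9³) = 3.846e+06/5294.1 = 726.47 MPa
τ_max = K·τ₀ = 1.2390 × 726.47 = 900.11 MPa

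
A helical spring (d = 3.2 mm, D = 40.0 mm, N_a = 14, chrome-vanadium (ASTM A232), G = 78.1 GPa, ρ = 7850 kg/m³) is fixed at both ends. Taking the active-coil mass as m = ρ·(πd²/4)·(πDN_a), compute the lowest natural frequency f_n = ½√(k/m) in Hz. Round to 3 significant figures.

k = Gd⁴/(8D³N_a) = (78.1×10³)(3.2⁴)/(8·40.0³·14) = 1.1425 N/mm = 1142.5 N/m
Wire length L = πDN_a = π·40.0·14 = 1759.3 mm
m = ρ·(πd²/4)·L = 7850 × 8.0425×10⁻⁶ m² × 1.7593 m = 0.11107 kg
f_n = ½√(k/m) = 0.5·√(1142.5/0.11107) = 0.5·√(10286) = 50.71 Hz

50.7 Hz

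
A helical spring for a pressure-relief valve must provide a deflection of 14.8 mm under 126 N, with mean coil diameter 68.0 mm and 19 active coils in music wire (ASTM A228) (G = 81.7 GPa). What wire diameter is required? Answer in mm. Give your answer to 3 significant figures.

8.40 mm

Required rate k = F/δ = 126/14.8 = 8.5135 N/mm
d = (8D³N_a·k / G)^(1/4) = (8·68.0³·19·8.5135 / (81.7×10³))^0.25
  = (4980.3)^0.25 = 8.4007 mm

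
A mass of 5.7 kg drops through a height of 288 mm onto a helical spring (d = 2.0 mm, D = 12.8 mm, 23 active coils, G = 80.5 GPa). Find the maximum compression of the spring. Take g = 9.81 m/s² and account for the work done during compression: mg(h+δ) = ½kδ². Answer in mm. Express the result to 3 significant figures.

k = Gd⁴/(8D³N_a) = (80.5×10³)(2.0⁴)/(8·12.8³·23) = 3.3379 N/mm
W = mg = 5.7 × 9.81 = 55.917 N
½kδ² − Wδ − Wh = 0 → δ = (W + √(W² + 2kWh))/k
δ = (55.917 + √(3126.7 + 107506))/3.3379 = (55.917 + 332.62)/3.3379 = 116.4 mm

116 mm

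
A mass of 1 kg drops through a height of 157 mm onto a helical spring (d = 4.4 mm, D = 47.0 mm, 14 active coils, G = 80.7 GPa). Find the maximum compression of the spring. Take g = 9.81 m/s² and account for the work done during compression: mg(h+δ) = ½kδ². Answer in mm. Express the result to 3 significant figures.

38.4 mm

k = Gd⁴/(8D³N_a) = (80.7×10³)(4.4⁴)/(8·47.0³·14) = 2.6012 N/mm
W = mg = 1 × 9.81 = 9.81 N
½kδ² − Wδ − Wh = 0 → δ = (W + √(W² + 2kWh))/k
δ = (9.81 + √(96.236 + 8012.56))/2.6012 = (9.81 + 90.049)/2.6012 = 38.39 mm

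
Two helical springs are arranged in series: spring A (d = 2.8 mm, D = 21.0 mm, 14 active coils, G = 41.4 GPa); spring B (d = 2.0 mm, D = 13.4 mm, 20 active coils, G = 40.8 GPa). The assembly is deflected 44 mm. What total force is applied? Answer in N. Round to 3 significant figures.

44.1 N

k_A = Gd⁴/(8D³N_a) = (41.4×10³)(2.8⁴)/(8·21.0³·14) = 2.4533 N/mm
k_B = Gd⁴/(8D³N_a) = (40.8×10³)(2.0⁴)/(8·13.4³·20) = 1.6957 N/mm
Series: 1/k_eq = 1/2.4533 + 1/1.6957 = 0.99734; k_eq = 1.0027 N/mm
F = k_eq·δ = 1.0027·44 = 44.117 N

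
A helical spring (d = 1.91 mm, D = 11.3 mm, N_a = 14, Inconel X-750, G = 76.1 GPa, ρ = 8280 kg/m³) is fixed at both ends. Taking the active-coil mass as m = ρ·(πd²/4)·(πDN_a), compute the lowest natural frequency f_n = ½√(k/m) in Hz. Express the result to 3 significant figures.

k = Gd⁴/(8D³N_a) = (76.1×10³)(1.91⁴)/(8·11.3³·14) = 6.2671 N/mm = 6267.1 N/m
Wire length L = πDN_a = π·11.3·14 = 497 mm
m = ρ·(πd²/4)·L = 8280 × 2.8652×10⁻⁶ m² × 0.497 m = 0.011791 kg
f_n = ½√(k/m) = 0.5·√(6267.1/0.011791) = 0.5·√(5.3152e+05) = 364.53 Hz

365 Hz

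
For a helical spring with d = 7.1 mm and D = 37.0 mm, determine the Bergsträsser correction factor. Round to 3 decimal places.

1.280

C = D/d = 37.0/7.1 = 5.2113
K_B = (4C+2)/(4C−3) = 22.845/17.845 = 1.2802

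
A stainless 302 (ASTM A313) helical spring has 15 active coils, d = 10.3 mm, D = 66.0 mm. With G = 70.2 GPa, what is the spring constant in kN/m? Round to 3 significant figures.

k = Gd⁴/(8D³N_a) = (70.2×10³ × 10.3⁴) / (8 × 66.0³ × 15)
  = 7.90107e+08 / 3.44995e+07 = 22.902 N/mm

22.9 kN/m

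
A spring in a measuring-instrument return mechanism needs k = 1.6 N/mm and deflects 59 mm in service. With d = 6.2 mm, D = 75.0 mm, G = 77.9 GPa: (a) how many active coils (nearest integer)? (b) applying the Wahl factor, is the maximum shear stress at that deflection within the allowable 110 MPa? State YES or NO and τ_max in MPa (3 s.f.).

N_a = Gd⁴/(8D³k) = (77.9×10³)(6.2⁴)/(8·75.0³·1.6) = 21.32 → N_a = 21
Actual rate k = Gd⁴/(8D³·21) = 1.6241 N/mm
Working load F = kδ = 1.6241·59 = 95.822 N
C = 75.0/6.2 = 12.0968; K_W = (4C−1)/(4C−4)+0.615/C = 1.1184
τ_max = K_W·8FD/(πd³) = 1.1184·76.787 = 85.881 MPa
τ_max ≤ 110 MPa → acceptable

(a) 21 coils; (b) YES, τ_max = 85.9 MPa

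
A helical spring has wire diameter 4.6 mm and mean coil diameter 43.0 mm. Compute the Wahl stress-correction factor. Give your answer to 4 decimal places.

1.1556

C = D/d = 43.0/4.6 = 9.3478
K_W = (4C−1)/(4C−4) + 0.615/C = 36.391/33.391 + 0.0658 = 1.1556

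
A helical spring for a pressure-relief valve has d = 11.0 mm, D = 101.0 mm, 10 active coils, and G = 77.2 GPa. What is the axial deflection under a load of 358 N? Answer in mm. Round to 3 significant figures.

26.1 mm

k = Gd⁴/(8D³N_a) = (77.2×10³)(11.0⁴)/(8·101.0³·10) = 13.713 N/mm
δ = F/k = 358 / 13.713 = 26.107 mm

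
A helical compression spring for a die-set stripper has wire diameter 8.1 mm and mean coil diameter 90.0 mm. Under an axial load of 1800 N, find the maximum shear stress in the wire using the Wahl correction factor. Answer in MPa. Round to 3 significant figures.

877 MPa

Spring index C = D/d = 90.0/8.1 = 11.1111
K_W = (4C−1)/(4C−4) + 0.615/C = 43.444/40.444 + 0.0554 = 1.1295
τ₀ = 8FD/(πd³) = 8·1800·90.0/(π·8.1³) = 1.296e+06/1669.6 = 776.25 MPa
τ_max = K·τ₀ = 1.1295 × 776.25 = 876.79 MPa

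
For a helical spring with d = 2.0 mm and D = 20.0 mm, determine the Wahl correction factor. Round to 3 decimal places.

C = D/d = 20.0/2.0 = 10.0000
K_W = (4C−1)/(4C−4) + 0.615/C = 39.000/36.000 + 0.0615 = 1.1448

1.145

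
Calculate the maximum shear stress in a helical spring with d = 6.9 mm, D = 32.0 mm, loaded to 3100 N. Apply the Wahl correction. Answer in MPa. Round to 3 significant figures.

Spring index C = D/d = 32.0/6.9 = 4.6377
K_W = (4C−1)/(4C−4) + 0.615/C = 17.551/14.551 + 0.1326 = 1.3388
τ₀ = 8FD/(πd³) = 8·3100·32.0/(π·6.9³) = 793600/1032 = 768.96 MPa
τ_max = K·τ₀ = 1.3388 × 768.96 = 1029.5 MPa

1030 MPa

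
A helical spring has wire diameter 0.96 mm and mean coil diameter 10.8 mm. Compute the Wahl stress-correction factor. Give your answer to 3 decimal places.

1.128

C = D/d = 10.8/0.96 = 11.2500
K_W = (4C−1)/(4C−4) + 0.615/C = 44.000/41.000 + 0.0547 = 1.1278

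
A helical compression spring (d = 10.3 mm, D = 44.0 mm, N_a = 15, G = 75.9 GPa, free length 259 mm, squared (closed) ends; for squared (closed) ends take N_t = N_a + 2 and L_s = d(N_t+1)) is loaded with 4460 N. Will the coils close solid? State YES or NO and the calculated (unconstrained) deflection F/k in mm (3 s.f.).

NO, δ = 53.4 mm

k = Gd⁴/(8D³N_a) = (75.9×10³)(10.3⁴)/(8·44.0³·15) = 83.57 N/mm
N_t = 17; L_s = 10.3·18 = 185.4 mm; δ_solid = L₀ − L_s = 259 − 185.4 = 73.6 mm
δ = F/k = 4460/83.57 = 53.368 mm
δ < δ_solid → spring does not go solid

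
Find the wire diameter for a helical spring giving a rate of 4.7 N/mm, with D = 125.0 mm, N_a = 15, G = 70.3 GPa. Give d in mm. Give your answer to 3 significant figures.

d = (8D³N_a·k / G)^(1/4) = (8·125.0³·15·4.7 / (70.3×10³))^0.25
  = (15669)^0.25 = 11.1883 mm

11.2 mm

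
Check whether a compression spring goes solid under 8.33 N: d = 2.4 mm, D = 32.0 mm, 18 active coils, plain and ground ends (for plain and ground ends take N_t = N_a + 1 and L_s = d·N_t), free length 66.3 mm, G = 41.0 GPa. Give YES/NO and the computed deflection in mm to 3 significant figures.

k = Gd⁴/(8D³N_a) = (41.0×10³)(2.4⁴)/(8·32.0³·18) = 0.28828 N/mm
N_t = 19; L_s = 2.4·19 = 45.6 mm; δ_solid = L₀ − L_s = 66.3 − 45.6 = 20.7 mm
δ = F/k = 8.33/0.28828 = 28.895 mm
δ ≥ δ_solid → spring goes solid

YES, δ = 28.9 mm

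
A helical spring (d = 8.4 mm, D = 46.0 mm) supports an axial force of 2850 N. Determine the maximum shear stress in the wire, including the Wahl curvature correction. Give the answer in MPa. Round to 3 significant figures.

Spring index C = D/d = 46.0/8.4 = 5.4762
K_W = (4C−1)/(4C−4) + 0.615/C = 20.905/17.905 + 0.1123 = 1.2799
τ₀ = 8FD/(πd³) = 8·2850·46.0/(π·8.4³) = 1.0488e+06/1862 = 563.25 MPa
τ_max = K·τ₀ = 1.2799 × 563.25 = 720.89 MPa

721 MPa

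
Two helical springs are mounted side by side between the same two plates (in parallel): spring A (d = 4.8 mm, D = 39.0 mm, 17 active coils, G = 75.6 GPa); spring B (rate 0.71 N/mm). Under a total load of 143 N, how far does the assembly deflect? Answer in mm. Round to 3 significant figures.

k_A = Gd⁴/(8D³N_a) = (75.6×10³)(4.8⁴)/(8·39.0³·17) = 4.9746 N/mm
Parallel: k_eq = 4.9746 + 0.71 = 5.6846 N/mm
δ = F/k_eq = 143/5.6846 = 25.156 mm

25.2 mm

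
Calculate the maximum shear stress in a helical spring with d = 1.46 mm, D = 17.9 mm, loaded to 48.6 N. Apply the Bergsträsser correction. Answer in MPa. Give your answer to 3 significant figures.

Spring index C = D/d = 17.9/1.46 = 12.2603
K_B = (4C+2)/(4C−3) = 51.041/46.041 = 1.1086
τ₀ = 8FD/(πd³) = 8·48.6·17.9/(π·1.46³) = 6959.52/9.7771 = 711.82 MPa
τ_max = K·τ₀ = 1.1086 × 711.82 = 789.12 MPa

789 MPa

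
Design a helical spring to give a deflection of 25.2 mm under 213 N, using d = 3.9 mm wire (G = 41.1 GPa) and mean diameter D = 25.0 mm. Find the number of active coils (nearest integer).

9

Required rate k = F/δ = 213/25.2 = 8.4524 N/mm
N_a = Gd⁴/(8D³k) = (41.1×10³ × 3.9⁴)/(8 × 25.0³ × 8.4524)
    = 9.50824e+06 / 1.05655e+06 = 8.999 → 9 coils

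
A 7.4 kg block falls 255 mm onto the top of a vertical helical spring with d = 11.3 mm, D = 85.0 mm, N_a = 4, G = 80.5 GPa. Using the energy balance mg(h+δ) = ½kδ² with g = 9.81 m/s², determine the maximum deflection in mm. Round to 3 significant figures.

k = Gd⁴/(8D³N_a) = (80.5×10³)(11.3⁴)/(8·85.0³·4) = 66.789 N/mm
W = mg = 7.4 × 9.81 = 72.594 N
½kδ² − Wδ − Wh = 0 → δ = (W + √(W² + 2kWh))/k
δ = (72.594 + √(5269.9 + 2.47271e+06))/66.789 = (72.594 + 1574.2)/66.789 = 24.656 mm

24.7 mm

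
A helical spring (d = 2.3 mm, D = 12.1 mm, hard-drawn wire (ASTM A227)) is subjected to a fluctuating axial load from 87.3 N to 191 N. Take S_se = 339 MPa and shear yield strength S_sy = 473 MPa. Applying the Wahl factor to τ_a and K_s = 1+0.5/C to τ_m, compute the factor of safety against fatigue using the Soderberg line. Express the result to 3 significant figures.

C = D/d = 12.1/2.3 = 5.2609; K_W = (4C−1)/(4C−4)+0.615/C = 1.2929; K_s = 1+0.5/C = 1.0950
F_a = (F_max−F_min)/2 = 51.85 N; F_m = (F_max+F_min)/2 = 139.15 N
τ_a = K_W·8F_aD/(πd³) = 1.2929 × 131.31 = 169.77 MPa
τ_m = K_s·8F_mD/(πd³) = 1.0950 × 352.39 = 385.88 MPa
Soderberg: 1/n_f = τ_a/S_se + τ_m/S_sy = 169.77/339 + 385.88/473 = 0.50080 + 0.81582 = 1.3166
n_f = 1/1.3166 = 0.7595

0.760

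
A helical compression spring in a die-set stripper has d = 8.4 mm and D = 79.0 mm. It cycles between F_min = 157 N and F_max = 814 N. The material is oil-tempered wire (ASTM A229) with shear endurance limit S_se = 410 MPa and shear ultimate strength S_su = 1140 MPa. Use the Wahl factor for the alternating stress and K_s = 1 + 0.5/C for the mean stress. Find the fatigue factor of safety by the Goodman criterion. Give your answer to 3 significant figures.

2.14

C = D/d = 79.0/8.4 = 9.4048; K_W = (4C−1)/(4C−4)+0.615/C = 1.1546; K_s = 1+0.5/C = 1.0532
F_a = (F_max−F_min)/2 = 328.5 N; F_m = (F_max+F_min)/2 = 485.5 N
τ_a = K_W·8F_aD/(πd³) = 1.1546 × 111.5 = 128.74 MPa
τ_m = K_s·8F_mD/(πd³) = 1.0532 × 164.79 = 173.55 MPa
Goodman: 1/n_f = τ_a/S_se + τ_m/S_su = 128.74/410 + 173.55/1140 = 0.31400 + 0.15223 = 0.46623
n_f = 1/0.46623 = 2.145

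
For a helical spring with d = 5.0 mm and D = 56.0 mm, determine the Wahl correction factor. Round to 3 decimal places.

C = D/d = 56.0/5.0 = 11.2000
K_W = (4C−1)/(4C−4) + 0.615/C = 43.800/40.800 + 0.0549 = 1.1284

1.128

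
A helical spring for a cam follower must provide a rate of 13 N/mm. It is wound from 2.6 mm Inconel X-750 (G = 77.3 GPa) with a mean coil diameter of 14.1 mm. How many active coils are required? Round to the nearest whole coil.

N_a = Gd⁴/(8D³k) = (77.3×10³ × 2.6⁴)/(8 × 14.1³ × 13)
    = 3.53242e+06 / 291535 = 12.12 → 12 coils

12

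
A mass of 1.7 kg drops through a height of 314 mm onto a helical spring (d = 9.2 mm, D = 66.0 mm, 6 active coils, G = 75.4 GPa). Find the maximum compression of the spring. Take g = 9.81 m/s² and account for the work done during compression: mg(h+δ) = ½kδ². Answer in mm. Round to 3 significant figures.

16.8 mm

k = Gd⁴/(8D³N_a) = (75.4×10³)(9.2⁴)/(8·66.0³·6) = 39.143 N/mm
W = mg = 1.7 × 9.81 = 16.677 N
½kδ² − Wδ − Wh = 0 → δ = (W + √(W² + 2kWh))/k
δ = (16.677 + √(278.12 + 409947))/39.143 = (16.677 + 640.49)/39.143 = 16.789 mm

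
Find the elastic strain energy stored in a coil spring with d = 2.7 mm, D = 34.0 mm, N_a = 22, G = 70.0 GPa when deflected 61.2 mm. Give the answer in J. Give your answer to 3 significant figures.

1.01 J

k = Gd⁴/(8D³N_a) = (70.0×10³)(2.7⁴)/(8·34.0³·22) = 0.53778 N/mm
U = ½kδ² = 0.5 × 0.53778 × 61.2² = 1007.1 N·mm = 1.0071 J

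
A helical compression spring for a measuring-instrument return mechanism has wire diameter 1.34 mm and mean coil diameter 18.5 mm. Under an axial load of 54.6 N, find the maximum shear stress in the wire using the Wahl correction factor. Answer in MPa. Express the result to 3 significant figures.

Spring index C = D/d = 18.5/1.34 = 13.8060
K_W = (4C−1)/(4C−4) + 0.615/C = 54.224/51.224 + 0.0445 = 1.1031
τ₀ = 8FD/(πd³) = 8·54.6·18.5/(π·1.34³) = 8080.8/7.559 = 1069 MPa
τ_max = K·τ₀ = 1.1031 × 1069 = 1179.3 MPa

1180 MPa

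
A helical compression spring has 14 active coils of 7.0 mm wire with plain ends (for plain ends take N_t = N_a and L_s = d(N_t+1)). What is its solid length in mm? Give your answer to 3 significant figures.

plain ends: N_t = N_a = 14
L_s = d·(N_t+1) = 7.0 × 15 = 105 mm

105 mm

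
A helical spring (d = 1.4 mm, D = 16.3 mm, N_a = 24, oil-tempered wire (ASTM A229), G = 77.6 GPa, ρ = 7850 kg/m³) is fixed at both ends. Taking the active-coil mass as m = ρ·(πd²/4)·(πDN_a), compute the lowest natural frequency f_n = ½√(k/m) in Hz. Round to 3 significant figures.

k = Gd⁴/(8D³N_a) = (77.6×10³)(1.4⁴)/(8·16.3³·24) = 0.35852 N/mm = 358.52 N/m
Wire length L = πDN_a = π·16.3·24 = 1229 mm
m = ρ·(πd²/4)·L = 7850 × 1.5394×10⁻⁶ m² × 1.229 m = 0.014851 kg
f_n = ½√(k/m) = 0.5·√(358.52/0.014851) = 0.5·√(24140) = 77.686 Hz

77.7 Hz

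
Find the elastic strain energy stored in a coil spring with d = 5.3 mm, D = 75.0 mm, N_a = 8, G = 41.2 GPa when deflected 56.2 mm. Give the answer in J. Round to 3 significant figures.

1.90 J

k = Gd⁴/(8D³N_a) = (41.2×10³)(5.3⁴)/(8·75.0³·8) = 1.204 N/mm
U = ½kδ² = 0.5 × 1.204 × 56.2² = 1901.4 N·mm = 1.9014 J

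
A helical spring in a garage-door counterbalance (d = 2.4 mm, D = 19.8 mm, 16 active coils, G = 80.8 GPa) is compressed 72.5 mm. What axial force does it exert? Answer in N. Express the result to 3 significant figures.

196 N

k = Gd⁴/(8D³N_a) = (80.8×10³)(2.4⁴)/(8·19.8³·16) = 2.6981 N/mm
F = k·δ = 2.6981 × 72.5 = 195.61 N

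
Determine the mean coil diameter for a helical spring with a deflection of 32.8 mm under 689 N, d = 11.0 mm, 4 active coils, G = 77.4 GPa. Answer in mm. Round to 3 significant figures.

Required rate k = F/δ = 689/32.8 = 21.006 N/mm
D = (Gd⁴/(8N_a·k))^(1/3) = (77.4×10³·11.0⁴/(8·4·21.006))^(1/3)
  = (1.68584e+06)^(1/3) = 119.0160 mm

119 mm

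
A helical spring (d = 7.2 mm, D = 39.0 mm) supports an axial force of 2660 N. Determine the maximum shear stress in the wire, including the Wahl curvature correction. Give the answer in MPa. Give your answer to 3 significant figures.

Spring index C = D/d = 39.0/7.2 = 5.4167
K_W = (4C−1)/(4C−4) + 0.615/C = 20.667/17.667 + 0.1135 = 1.2833
τ₀ = 8FD/(πd³) = 8·2660·39.0/(π·7.2³) = 829920/1172.6 = 707.76 MPa
τ_max = K·τ₀ = 1.2833 × 707.76 = 908.31 MPa

908 MPa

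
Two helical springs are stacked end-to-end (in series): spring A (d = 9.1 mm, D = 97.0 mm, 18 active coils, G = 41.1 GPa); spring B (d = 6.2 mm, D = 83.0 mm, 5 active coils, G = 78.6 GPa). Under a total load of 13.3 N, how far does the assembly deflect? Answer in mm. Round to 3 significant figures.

k_A = Gd⁴/(8D³N_a) = (41.1×10³)(9.1⁴)/(8·97.0³·18) = 2.1445 N/mm
k_B = Gd⁴/(8D³N_a) = (78.6×10³)(6.2⁴)/(8·83.0³·5) = 5.078 N/mm
Series: 1/k_eq = 1/2.1445 + 1/5.078 = 0.66323; k_eq = 1.5078 N/mm
δ = F/k_eq = 13.3/1.5078 = 8.821 mm

8.82 mm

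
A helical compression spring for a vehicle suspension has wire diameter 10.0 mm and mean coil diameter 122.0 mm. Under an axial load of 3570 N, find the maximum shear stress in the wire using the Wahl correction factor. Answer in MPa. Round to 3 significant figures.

Spring index C = D/d = 122.0/10.0 = 12.2000
K_W = (4C−1)/(4C−4) + 0.615/C = 47.800/44.800 + 0.0504 = 1.1174
τ₀ = 8FD/(πd³) = 8·3570·122.0/(π·10.0³) = 3.48432e+06/3141.6 = 1109.1 MPa
τ_max = K·τ₀ = 1.1174 × 1109.1 = 1239.3 MPa

1240 MPa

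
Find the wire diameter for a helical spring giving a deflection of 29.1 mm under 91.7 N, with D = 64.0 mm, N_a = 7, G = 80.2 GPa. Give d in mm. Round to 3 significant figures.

4.90 mm

Required rate k = F/δ = 91.7/29.1 = 3.1512 N/mm
d = (8D³N_a·k / G)^(1/4) = (8·64.0³·7·3.1512 / (80.2×10³))^0.25
  = (576.81)^0.25 = 4.9007 mm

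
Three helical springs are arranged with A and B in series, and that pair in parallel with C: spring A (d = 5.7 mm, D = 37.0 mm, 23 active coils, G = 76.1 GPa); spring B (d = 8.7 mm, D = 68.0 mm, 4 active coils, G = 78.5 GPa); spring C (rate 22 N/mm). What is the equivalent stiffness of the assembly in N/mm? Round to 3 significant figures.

29.2 N/mm

k_A = Gd⁴/(8D³N_a) = (76.1×10³)(5.7⁴)/(8·37.0³·23) = 8.6191 N/mm
k_B = Gd⁴/(8D³N_a) = (78.5×10³)(8.7⁴)/(8·68.0³·4) = 44.696 N/mm
Springs A,B series: k_AB = 1/(1/8.6191+1/44.696) = 7.2257 N/mm; parallel with C: k_eq = 7.2257+22 = 29.226 N/mm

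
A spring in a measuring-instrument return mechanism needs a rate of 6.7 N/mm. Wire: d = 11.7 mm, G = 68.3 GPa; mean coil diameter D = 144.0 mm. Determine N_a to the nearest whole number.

N_a = Gd⁴/(8D³k) = (68.3×10³ × 11.7⁴)/(8 × 144.0³ × 6.7)
    = 1.27986e+09 / 1.60049e+08 = 7.997 → 8 coils

8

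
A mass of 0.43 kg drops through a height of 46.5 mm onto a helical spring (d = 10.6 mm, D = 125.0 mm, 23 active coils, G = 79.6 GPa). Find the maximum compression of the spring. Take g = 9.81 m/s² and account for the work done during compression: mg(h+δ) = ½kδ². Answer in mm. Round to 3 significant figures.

13.4 mm

k = Gd⁴/(8D³N_a) = (79.6×10³)(10.6⁴)/(8·125.0³·23) = 2.7963 N/mm
W = mg = 0.43 × 9.81 = 4.2183 N
½kδ² − Wδ − Wh = 0 → δ = (W + √(W² + 2kWh))/k
δ = (4.2183 + √(17.794 + 1097.01))/2.7963 = (4.2183 + 33.389)/2.7963 = 13.449 mm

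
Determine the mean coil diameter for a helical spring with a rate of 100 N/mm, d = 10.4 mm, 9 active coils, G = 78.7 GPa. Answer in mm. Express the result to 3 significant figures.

D = (Gd⁴/(8N_a·k))^(1/3) = (78.7×10³·10.4⁴/(8·9·100))^(1/3)
  = (127872)^(1/3) = 50.3800 mm

50.4 mm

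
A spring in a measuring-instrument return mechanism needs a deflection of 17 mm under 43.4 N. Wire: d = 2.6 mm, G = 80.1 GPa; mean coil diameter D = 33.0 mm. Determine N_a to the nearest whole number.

Required rate k = F/δ = 43.4/17 = 2.5529 N/mm
N_a = Gd⁴/(8D³k) = (80.1×10³ × 2.6⁴)/(8 × 33.0³ × 2.5529)
    = 3.66038e+06 / 733960 = 4.987 → 5 coils

5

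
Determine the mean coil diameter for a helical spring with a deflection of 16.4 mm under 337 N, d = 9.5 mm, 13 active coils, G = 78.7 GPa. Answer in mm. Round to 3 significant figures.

66.9 mm

Required rate k = F/δ = 337/16.4 = 20.549 N/mm
D = (Gd⁴/(8N_a·k))^(1/3) = (78.7×10³·9.5⁴/(8·13·20.549))^(1/3)
  = (299951)^(1/3) = 66.9396 mm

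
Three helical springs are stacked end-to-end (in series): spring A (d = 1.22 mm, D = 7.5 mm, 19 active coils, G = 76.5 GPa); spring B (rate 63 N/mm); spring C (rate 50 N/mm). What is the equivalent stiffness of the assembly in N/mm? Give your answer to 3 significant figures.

2.41 N/mm

k_A = Gd⁴/(8D³N_a) = (76.5×10³)(1.22⁴)/(8·7.5³·19) = 2.6429 N/mm
Series: 1/k_eq = 1/2.6429 + 1/63 + 1/50 = 0.41425; k_eq = 2.414 N/mm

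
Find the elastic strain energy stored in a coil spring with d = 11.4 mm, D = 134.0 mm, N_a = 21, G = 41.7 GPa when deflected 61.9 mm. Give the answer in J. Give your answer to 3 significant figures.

k = Gd⁴/(8D³N_a) = (41.7×10³)(11.4⁴)/(8·134.0³·21) = 1.7423 N/mm
U = ½kδ² = 0.5 × 1.7423 × 61.9² = 3338 N·mm = 3.338 J

3.34 J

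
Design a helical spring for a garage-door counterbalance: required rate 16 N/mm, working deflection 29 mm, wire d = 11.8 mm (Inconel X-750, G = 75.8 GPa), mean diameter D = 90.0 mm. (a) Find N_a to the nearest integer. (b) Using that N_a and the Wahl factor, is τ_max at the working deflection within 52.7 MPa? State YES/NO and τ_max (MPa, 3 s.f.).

(a) 16 coils; (b) NO, τ_max = 76.1 MPa

N_a = Gd⁴/(8D³k) = (75.8×10³)(11.8⁴)/(8·90.0³·16) = 15.75 → N_a = 16
Actual rate k = Gd⁴/(8D³·16) = 15.749 N/mm
Working load F = kδ = 15.749·29 = 456.73 N
C = 90.0/11.8 = 7.6271; K_W = (4C−1)/(4C−4)+0.615/C = 1.1938
τ_max = K_W·8FD/(πd³) = 1.1938·63.708 = 76.055 MPa
τ_max > 52.7 MPa → exceeds allowable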